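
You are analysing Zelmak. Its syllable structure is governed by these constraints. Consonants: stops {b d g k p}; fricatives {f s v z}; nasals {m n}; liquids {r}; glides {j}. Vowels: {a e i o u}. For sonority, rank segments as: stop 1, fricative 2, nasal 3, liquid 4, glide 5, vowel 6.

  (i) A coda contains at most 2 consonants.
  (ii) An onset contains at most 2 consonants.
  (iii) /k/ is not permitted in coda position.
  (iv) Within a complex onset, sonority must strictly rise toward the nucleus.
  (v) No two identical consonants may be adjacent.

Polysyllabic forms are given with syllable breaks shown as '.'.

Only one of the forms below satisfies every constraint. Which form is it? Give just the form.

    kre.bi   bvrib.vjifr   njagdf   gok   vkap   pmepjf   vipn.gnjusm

kre.bi — σ1 onset /kr/ (1→4 rises), coda /∅/ ok; σ2 onset /b/, coda /∅/ ok → phonotactically legal
bvrib.vjifr — violates constraint (ii): syllable 1 onset /bvr/ has 3 consonants (> 2) → phonotactically illegal
njagdf — violates constraint (i): syllable 1 coda /gdf/ has 3 consonants (> 2) → phonotactically illegal
gok — violates constraint (iii): syllable 1 coda contains /k/ → phonotactically illegal
vkap — violates constraint (iv): syllable 1 onset /vk/: /v/ (fricative, 2) → /k/ (stop, 1) does not rise → phonotactically illegal
pmepjf — violates constraint (i): syllable 1 coda /pjf/ has 3 consonants (> 2) → phonotactically illegal
vipn.gnjusm — violates constraint (ii): syllable 2 onset /gnj/ has 3 consonants (> 2) → phonotactically illegal

kre.bi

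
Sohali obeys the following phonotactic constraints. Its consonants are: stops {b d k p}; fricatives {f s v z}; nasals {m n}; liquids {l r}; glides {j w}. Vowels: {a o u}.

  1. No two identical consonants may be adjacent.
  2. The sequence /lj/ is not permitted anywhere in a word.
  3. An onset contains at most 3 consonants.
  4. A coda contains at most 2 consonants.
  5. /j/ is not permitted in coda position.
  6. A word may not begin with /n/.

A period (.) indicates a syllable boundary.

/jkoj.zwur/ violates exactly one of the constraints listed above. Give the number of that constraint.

5

/jkoj.zwur/: syllable 1 coda contains /j/.
This is a violation of constraint 5: "/j/ is not permitted in coda position."
The remaining constraints (1, 2, 3, 4, 6) are satisfied.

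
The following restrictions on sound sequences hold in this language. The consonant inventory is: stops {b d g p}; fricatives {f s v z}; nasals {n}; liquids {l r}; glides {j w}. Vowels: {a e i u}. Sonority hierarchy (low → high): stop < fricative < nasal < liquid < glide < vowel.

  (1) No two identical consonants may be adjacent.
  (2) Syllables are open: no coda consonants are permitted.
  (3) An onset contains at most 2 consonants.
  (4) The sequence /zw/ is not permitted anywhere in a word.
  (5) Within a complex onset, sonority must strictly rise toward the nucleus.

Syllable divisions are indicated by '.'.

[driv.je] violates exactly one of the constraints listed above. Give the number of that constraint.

2

[driv.je]: syllable 1 coda /v/ has 1 consonant (> 0).
This is a violation of constraint 2: "Syllables are open: no coda consonants are permitted."
The remaining constraints (1, 3, 4, 5) are satisfied.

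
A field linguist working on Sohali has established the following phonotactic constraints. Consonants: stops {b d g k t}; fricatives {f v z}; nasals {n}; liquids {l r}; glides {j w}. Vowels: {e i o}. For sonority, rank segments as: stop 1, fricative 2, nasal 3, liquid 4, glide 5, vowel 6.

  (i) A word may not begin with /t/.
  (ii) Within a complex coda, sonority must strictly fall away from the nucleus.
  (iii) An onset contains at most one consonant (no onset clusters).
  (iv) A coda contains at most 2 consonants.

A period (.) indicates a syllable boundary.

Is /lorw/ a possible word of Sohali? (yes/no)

/lorw/ — violates constraint (ii): syllable 1 coda /rw/: /r/ (liquid, 4) → /w/ (glide, 5) does not fall → phonotactically illegal

no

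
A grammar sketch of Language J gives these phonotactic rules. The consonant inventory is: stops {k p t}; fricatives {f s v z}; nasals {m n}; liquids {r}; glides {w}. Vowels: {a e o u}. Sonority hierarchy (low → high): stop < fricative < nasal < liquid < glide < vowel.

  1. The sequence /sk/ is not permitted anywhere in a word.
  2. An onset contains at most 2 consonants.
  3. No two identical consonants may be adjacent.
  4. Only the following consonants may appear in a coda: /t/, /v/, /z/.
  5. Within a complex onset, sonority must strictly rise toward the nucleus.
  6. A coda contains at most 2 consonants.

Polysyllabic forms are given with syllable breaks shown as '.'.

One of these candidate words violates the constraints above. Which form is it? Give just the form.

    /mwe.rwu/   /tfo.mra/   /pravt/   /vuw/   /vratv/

/vuw/

/mwe.rwu/ — σ1 onset /mw/ (3→5 rises), coda /∅/ ok; σ2 onset /rw/ (4→5 rises), coda /∅/ ok → phonotactically legal
/tfo.mra/ — σ1 onset /tf/ (1→2 rises), coda /∅/ ok; σ2 onset /mr/ (3→4 rises), coda /∅/ ok → phonotactically legal
/pravt/ — σ1 onset /pr/ (1→4 rises), coda /vt/ (2C) ok → phonotactically legal
/vuw/ — violates constraint 4: syllable 1 coda contains /w/, which is not a licensed coda consonant → phonotactically illegal
/vratv/ — σ1 onset /vr/ (2→4 rises), coda /tv/ (2C) ok → phonotactically legal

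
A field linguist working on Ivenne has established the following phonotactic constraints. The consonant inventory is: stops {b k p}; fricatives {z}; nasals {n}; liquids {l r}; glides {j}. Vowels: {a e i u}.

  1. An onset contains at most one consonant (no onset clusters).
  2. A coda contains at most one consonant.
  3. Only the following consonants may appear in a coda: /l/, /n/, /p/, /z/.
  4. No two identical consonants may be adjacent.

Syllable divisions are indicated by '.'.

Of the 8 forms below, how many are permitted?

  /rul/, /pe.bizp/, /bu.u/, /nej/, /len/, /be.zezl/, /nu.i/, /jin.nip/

4

/rul/ — σ1 onset /r/, coda /l/ ok → permitted
/pe.bizp/ — violates constraint 2: syllable 2 coda /zp/ has 2 consonants (> 1) → not permitted
/bu.u/ — σ1 onset /b/, coda /∅/ ok; σ2 onset /∅/, coda /∅/ ok → permitted
/nej/ — violates constraint 3: syllable 1 coda contains /j/, which is not a licensed coda consonant → not permitted
/len/ — σ1 onset /l/, coda /n/ ok → permitted
/be.zezl/ — violates constraint 2: syllable 2 coda /zl/ has 2 consonants (> 1) → not permitted
/nu.i/ — σ1 onset /n/, coda /∅/ ok; σ2 onset /∅/, coda /∅/ ok → permitted
/jin.nip/ — violates constraint 4: adjacent identical consonants /nn/ → not permitted
Permitted: /rul/, /bu.u/, /len/, /nu.i/ → 4.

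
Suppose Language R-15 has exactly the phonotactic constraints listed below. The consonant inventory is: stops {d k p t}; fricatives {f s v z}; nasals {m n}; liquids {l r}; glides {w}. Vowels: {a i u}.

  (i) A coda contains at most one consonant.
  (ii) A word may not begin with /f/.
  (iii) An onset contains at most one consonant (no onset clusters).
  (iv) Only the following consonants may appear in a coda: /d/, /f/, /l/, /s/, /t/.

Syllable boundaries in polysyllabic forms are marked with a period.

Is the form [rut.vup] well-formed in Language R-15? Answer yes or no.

[rut.vup] — violates constraint (iv): syllable 2 coda contains /p/, which is not a licensed coda consonant → ill-formed

no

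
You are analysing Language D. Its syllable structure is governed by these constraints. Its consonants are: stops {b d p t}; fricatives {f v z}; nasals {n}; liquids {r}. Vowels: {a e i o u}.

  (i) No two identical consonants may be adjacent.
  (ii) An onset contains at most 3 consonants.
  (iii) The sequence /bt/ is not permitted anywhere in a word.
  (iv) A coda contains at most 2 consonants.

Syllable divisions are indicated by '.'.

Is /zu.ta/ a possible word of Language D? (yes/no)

/zu.ta/ — σ1 onset /z/, coda /∅/ ok; σ2 onset /t/, coda /∅/ ok → licit

yes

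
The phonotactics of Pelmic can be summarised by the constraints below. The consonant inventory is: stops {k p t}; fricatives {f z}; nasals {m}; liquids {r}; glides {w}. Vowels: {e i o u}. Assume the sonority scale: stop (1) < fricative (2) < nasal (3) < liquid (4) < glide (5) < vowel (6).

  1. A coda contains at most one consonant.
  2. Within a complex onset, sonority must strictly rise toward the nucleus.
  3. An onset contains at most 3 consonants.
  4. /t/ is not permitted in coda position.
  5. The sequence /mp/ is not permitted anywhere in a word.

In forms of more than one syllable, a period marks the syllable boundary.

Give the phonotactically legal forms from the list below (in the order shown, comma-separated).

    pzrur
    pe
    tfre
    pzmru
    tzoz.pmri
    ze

pzrur, pe, tfre, tzoz.pmri, ze

pzrur — σ1 onset /pzr/ (1→2→4 rises), coda /r/ ok → phonotactically legal
pe — σ1 onset /p/, coda /∅/ ok → phonotactically legal
tfre — σ1 onset /tfr/ (1→2→4 rises), coda /∅/ ok → phonotactically legal
pzmru — violates constraint 3: syllable 1 onset /pzmr/ has 4 consonants (> 3) → phonotactically illegal
tzoz.pmri — σ1 onset /tz/ (1→2 rises), coda /z/ ok; σ2 onset /pmr/ (1→3→4 rises), coda /∅/ ok → phonotactically legal
ze — σ1 onset /z/, coda /∅/ ok → phonotactically legal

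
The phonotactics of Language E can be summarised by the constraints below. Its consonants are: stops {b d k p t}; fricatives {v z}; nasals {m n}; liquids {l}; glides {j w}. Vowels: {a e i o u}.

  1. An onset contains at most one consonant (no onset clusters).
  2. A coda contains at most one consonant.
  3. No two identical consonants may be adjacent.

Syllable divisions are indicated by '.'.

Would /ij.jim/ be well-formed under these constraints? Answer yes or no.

no

/ij.jim/ — violates constraint 3: adjacent identical consonants /jj/ → ill-formed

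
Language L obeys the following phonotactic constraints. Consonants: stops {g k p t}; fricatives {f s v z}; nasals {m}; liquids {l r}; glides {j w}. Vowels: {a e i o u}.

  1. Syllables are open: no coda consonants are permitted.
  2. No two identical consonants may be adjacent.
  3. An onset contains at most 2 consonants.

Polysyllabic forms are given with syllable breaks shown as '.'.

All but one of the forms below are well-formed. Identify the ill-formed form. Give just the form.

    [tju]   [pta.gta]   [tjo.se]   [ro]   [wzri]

[wzri]

[tju] — σ1 onset /tj/ (2C), coda /∅/ ok → well-formed
[pta.gta] — σ1 onset /pt/ (2C), coda /∅/ ok; σ2 onset /gt/ (2C), coda /∅/ ok → well-formed
[tjo.se] — σ1 onset /tj/ (2C), coda /∅/ ok; σ2 onset /s/, coda /∅/ ok → well-formed
[ro] — σ1 onset /r/, coda /∅/ ok → well-formed
[wzri] — violates constraint 3: syllable 1 onset /wzr/ has 3 consonants (> 2) → ill-formed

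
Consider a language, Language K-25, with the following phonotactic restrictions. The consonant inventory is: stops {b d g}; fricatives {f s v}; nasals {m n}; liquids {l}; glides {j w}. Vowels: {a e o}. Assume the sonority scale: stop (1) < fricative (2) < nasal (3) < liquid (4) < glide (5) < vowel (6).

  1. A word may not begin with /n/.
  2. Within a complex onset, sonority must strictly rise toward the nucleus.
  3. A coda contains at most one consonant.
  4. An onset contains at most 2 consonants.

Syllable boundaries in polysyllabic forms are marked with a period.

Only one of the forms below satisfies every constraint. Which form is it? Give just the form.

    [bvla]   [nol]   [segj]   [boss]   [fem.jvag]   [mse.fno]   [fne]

[bvla] — violates constraint 4: syllable 1 onset /bvl/ has 3 consonants (> 2) → illicit
[nol] — violates constraint 1: word begins with /n/ → illicit
[segj] — violates constraint 3: syllable 1 coda /gj/ has 2 consonants (> 1) → illicit
[boss] — violates constraint 3: syllable 1 coda /ss/ has 2 consonants (> 1) → illicit
[fem.jvag] — violates constraint 2: syllable 2 onset /jv/: /j/ (glide, 5) → /v/ (fricative, 2) does not rise → illicit
[mse.fno] — violates constraint 2: syllable 1 onset /ms/: /m/ (nasal, 3) → /s/ (fricative, 2) does not rise → illicit
[fne] — σ1 onset /fn/ (2→3 rises), coda /∅/ ok → licit

[fne]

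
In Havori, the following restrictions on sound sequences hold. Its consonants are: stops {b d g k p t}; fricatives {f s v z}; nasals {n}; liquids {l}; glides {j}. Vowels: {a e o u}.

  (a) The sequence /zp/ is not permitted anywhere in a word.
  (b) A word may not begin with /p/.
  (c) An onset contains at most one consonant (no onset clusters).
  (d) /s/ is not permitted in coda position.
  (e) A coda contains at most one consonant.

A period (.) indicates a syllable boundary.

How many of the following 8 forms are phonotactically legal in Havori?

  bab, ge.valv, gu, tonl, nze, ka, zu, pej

bab — σ1 onset /b/, coda /b/ ok → phonotactically legal
ge.valv — violates constraint (e): syllable 2 coda /lv/ has 2 consonants (> 1) → phonotactically illegal
gu — σ1 onset /g/, coda /∅/ ok → phonotactically legal
tonl — violates constraint (e): syllable 1 coda /nl/ has 2 consonants (> 1) → phonotactically illegal
nze — violates constraint (c): syllable 1 onset /nz/ has 2 consonants (> 1) → phonotactically illegal
ka — σ1 onset /k/, coda /∅/ ok → phonotactically legal
zu — σ1 onset /z/, coda /∅/ ok → phonotactically legal
pej — violates constraint (b): word begins with /p/ → phonotactically illegal
Phonotactically legal: bab, gu, ka, zu → 4.

4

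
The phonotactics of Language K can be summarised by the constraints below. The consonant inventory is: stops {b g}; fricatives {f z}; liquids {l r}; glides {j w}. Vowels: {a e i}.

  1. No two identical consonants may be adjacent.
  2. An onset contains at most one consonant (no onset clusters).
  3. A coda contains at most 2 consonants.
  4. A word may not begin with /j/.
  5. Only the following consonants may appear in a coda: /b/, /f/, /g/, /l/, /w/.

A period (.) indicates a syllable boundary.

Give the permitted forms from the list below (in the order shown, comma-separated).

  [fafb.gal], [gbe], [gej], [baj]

[fafb.gal] — σ1 onset /f/, coda /fb/ (2C) ok; σ2 onset /g/, coda /l/ ok → permitted
[gbe] — violates constraint 2: syllable 1 onset /gb/ has 2 consonants (> 1) → not permitted
[gej] — violates constraint 5: syllable 1 coda contains /j/, which is not a licensed coda consonant → not permitted
[baj] — violates constraint 5: syllable 1 coda contains /j/, which is not a licensed coda consonant → not permitted

[fafb.gal]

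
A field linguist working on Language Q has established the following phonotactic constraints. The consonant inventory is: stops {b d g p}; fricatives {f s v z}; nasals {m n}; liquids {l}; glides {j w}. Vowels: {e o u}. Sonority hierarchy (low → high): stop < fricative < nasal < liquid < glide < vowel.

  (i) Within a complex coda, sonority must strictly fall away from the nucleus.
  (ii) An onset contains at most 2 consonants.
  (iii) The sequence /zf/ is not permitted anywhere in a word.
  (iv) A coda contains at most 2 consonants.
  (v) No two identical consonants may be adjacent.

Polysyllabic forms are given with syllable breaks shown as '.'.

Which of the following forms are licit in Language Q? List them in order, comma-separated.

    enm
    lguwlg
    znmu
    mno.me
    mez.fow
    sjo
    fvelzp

mno.me, sjo

enm — violates constraint (i): syllable 1 coda /nm/: /n/ (nasal, 3) → /m/ (nasal, 3) does not fall → illicit
lguwlg — violates constraint (iv): syllable 1 coda /wlg/ has 3 consonants (> 2) → illicit
znmu — violates constraint (ii): syllable 1 onset /znm/ has 3 consonants (> 2) → illicit
mno.me — σ1 onset /mn/ (2C), coda /∅/ ok; σ2 onset /m/, coda /∅/ ok → licit
mez.fow — violates constraint (iii): contains banned sequence /zf/ → illicit
sjo — σ1 onset /sj/ (2C), coda /∅/ ok → licit
fvelzp — violates constraint (iv): syllable 1 coda /lzp/ has 3 consonants (> 2) → illicit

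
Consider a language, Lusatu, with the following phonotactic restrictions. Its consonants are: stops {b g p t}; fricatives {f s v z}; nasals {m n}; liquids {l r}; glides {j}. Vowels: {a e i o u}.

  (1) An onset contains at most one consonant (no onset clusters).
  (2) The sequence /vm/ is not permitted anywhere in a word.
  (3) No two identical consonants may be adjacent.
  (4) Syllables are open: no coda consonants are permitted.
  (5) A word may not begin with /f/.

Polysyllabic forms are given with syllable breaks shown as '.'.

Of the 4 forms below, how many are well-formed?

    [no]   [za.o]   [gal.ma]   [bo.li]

3

[no] — σ1 onset /n/, coda /∅/ ok → well-formed
[za.o] — σ1 onset /z/, coda /∅/ ok; σ2 onset /∅/, coda /∅/ ok → well-formed
[gal.ma] — violates constraint 4: syllable 1 coda /l/ has 1 consonant (> 0) → ill-formed
[bo.li] — σ1 onset /b/, coda /∅/ ok; σ2 onset /l/, coda /∅/ ok → well-formed
Well-formed: [no], [za.o], [bo.li] → 3.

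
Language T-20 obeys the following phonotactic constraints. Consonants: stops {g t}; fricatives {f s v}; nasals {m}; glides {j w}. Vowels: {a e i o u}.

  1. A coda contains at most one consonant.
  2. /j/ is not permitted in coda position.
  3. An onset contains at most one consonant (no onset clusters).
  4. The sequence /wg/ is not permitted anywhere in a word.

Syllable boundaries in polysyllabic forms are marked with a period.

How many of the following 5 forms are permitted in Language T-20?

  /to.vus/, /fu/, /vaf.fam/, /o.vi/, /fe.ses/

/to.vus/ — σ1 onset /t/, coda /∅/ ok; σ2 onset /v/, coda /s/ ok → permitted
/fu/ — σ1 onset /f/, coda /∅/ ok → permitted
/vaf.fam/ — σ1 onset /v/, coda /f/ ok; σ2 onset /f/, coda /m/ ok → permitted
/o.vi/ — σ1 onset /∅/, coda /∅/ ok; σ2 onset /v/, coda /∅/ ok → permitted
/fe.ses/ — σ1 onset /f/, coda /∅/ ok; σ2 onset /s/, coda /s/ ok → permitted
Permitted: /to.vus/, /fu/, /vaf.fam/, /o.vi/, /fe.ses/ → 5.

5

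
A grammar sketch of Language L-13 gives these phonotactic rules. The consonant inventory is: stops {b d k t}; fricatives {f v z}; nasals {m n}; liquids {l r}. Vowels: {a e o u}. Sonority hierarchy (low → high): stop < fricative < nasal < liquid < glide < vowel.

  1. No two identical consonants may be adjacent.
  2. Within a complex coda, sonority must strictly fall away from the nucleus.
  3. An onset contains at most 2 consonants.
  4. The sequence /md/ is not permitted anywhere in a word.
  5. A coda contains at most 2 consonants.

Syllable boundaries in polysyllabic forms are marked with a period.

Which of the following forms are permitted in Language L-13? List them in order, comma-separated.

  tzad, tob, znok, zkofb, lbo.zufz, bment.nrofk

tzad, tob, znok, zkofb, bment.nrofk

tzad — σ1 onset /tz/ (2C), coda /d/ ok → permitted
tob — σ1 onset /t/, coda /b/ ok → permitted
znok — σ1 onset /zn/ (2C), coda /k/ ok → permitted
zkofb — σ1 onset /zk/ (2C), coda /fb/ (2→1 falls) ok → permitted
lbo.zufz — violates constraint 2: syllable 2 coda /fz/: /f/ (fricative, 2) → /z/ (fricative, 2) does not fall → not permitted
bment.nrofk — σ1 onset /bm/ (2C), coda /nt/ (3→1 falls) ok; σ2 onset /nr/ (2C), coda /fk/ (2→1 falls) ok → permitted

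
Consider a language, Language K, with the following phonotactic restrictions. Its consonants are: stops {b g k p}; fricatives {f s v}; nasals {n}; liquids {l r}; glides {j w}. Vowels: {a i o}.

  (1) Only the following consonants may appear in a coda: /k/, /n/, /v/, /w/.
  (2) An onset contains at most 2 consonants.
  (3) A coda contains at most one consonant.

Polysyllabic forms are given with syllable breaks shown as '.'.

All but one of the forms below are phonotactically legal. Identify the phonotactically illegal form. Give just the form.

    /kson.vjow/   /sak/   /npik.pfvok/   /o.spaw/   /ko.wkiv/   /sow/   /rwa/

/npik.pfvok/

/kson.vjow/ — σ1 onset /ks/ (2C), coda /n/ ok; σ2 onset /vj/ (2C), coda /w/ ok → phonotactically legal
/sak/ — σ1 onset /s/, coda /k/ ok → phonotactically legal
/npik.pfvok/ — violates constraint 2: syllable 2 onset /pfv/ has 3 consonants (> 2) → phonotactically illegal
/o.spaw/ — σ1 onset /∅/, coda /∅/ ok; σ2 onset /sp/ (2C), coda /w/ ok → phonotactically legal
/ko.wkiv/ — σ1 onset /k/, coda /∅/ ok; σ2 onset /wk/ (2C), coda /v/ ok → phonotactically legal
/sow/ — σ1 onset /s/, coda /w/ ok → phonotactically legal
/rwa/ — σ1 onset /rw/ (2C), coda /∅/ ok → phonotactically legal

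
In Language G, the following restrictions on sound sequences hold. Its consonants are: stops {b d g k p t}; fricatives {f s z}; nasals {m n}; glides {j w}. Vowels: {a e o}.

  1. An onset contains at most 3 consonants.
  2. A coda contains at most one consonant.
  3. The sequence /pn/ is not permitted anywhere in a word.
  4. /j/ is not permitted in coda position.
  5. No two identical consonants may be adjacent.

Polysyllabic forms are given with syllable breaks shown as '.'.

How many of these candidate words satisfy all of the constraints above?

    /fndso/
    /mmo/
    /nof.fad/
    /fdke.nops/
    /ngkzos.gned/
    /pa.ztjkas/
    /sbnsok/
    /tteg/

/fndso/ — violates constraint 1: syllable 1 onset /fnds/ has 4 consonants (> 3) → phonotactically illegal
/mmo/ — violates constraint 5: adjacent identical consonants /mm/ → phonotactically illegal
/nof.fad/ — violates constraint 5: adjacent identical consonants /ff/ → phonotactically illegal
/fdke.nops/ — violates constraint 2: syllable 2 coda /ps/ has 2 consonants (> 1) → phonotactically illegal
/ngkzos.gned/ — violates constraint 1: syllable 1 onset /ngkz/ has 4 consonants (> 3) → phonotactically illegal
/pa.ztjkas/ — violates constraint 1: syllable 2 onset /ztjk/ has 4 consonants (> 3) → phonotactically illegal
/sbnsok/ — violates constraint 1: syllable 1 onset /sbns/ has 4 consonants (> 3) → phonotactically illegal
/tteg/ — violates constraint 5: adjacent identical consonants /tt/ → phonotactically illegal
No form is phonotactically legal → 0.

0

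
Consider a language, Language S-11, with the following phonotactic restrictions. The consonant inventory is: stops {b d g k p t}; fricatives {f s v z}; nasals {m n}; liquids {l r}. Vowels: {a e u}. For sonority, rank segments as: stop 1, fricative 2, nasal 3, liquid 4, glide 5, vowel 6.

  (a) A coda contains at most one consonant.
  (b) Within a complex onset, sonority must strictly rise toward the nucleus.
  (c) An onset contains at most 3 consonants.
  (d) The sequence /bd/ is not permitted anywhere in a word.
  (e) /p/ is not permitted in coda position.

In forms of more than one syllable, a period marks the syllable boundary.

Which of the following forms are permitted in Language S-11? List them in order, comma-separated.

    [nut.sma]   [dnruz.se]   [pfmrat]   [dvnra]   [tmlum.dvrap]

[nut.sma] — σ1 onset /n/, coda /t/ ok; σ2 onset /sm/ (2→3 rises), coda /∅/ ok → permitted
[dnruz.se] — σ1 onset /dnr/ (1→3→4 rises), coda /z/ ok; σ2 onset /s/, coda /∅/ ok → permitted
[pfmrat] — violates constraint (c): syllable 1 onset /pfmr/ has 4 consonants (> 3) → not permitted
[dvnra] — violates constraint (c): syllable 1 onset /dvnr/ has 4 consonants (> 3) → not permitted
[tmlum.dvrap] — violates constraint (e): syllable 2 coda contains /p/ → not permitted

[nut.sma], [dnruz.se]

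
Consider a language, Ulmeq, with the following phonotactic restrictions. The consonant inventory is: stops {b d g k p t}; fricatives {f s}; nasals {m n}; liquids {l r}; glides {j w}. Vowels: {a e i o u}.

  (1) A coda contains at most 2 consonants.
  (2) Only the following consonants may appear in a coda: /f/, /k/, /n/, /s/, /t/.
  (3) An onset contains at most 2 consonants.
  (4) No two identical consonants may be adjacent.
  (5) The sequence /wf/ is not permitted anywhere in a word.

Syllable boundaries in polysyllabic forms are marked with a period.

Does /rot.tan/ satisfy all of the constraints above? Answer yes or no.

no

/rot.tan/ — violates constraint 4: adjacent identical consonants /tt/ → ill-formed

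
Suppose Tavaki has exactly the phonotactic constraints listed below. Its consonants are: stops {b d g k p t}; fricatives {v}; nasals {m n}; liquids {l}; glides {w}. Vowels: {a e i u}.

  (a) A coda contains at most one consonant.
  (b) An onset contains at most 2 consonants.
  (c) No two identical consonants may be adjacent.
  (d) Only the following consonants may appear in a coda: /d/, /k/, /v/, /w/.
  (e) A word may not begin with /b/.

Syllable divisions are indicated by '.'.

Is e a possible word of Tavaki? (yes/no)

e — σ1 onset /∅/, coda /∅/ ok → licit

yes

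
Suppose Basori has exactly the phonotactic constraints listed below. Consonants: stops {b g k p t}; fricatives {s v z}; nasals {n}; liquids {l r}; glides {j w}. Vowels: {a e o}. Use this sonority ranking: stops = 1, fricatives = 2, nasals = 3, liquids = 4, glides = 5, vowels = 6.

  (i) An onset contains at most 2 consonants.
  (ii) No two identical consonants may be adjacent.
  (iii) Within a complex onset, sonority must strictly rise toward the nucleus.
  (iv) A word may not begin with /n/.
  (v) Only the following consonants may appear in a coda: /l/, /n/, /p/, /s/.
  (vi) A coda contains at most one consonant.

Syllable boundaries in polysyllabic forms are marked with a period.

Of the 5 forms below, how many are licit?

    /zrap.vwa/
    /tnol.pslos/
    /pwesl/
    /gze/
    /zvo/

/zrap.vwa/ — σ1 onset /zr/ (2→4 rises), coda /p/ ok; σ2 onset /vw/ (2→5 rises), coda /∅/ ok → licit
/tnol.pslos/ — violates constraint (i): syllable 2 onset /psl/ has 3 consonants (> 2) → illicit
/pwesl/ — violates constraint (vi): syllable 1 coda /sl/ has 2 consonants (> 1) → illicit
/gze/ — σ1 onset /gz/ (1→2 rises), coda /∅/ ok → licit
/zvo/ — violates constraint (iii): syllable 1 onset /zv/: /z/ (fricative, 2) → /v/ (fricative, 2) does not rise → illicit
Licit: /zrap.vwa/, /gze/ → 2.

2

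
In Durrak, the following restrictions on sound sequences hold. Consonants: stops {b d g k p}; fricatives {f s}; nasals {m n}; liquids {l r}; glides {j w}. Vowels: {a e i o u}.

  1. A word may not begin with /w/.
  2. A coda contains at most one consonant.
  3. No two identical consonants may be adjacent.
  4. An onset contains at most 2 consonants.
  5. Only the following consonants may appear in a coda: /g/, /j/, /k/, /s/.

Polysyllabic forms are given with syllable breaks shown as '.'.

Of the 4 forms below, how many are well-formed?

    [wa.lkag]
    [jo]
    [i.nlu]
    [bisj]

2

[wa.lkag] — violates constraint 1: word begins with /w/ → ill-formed
[jo] — σ1 onset /j/, coda /∅/ ok → well-formed
[i.nlu] — σ1 onset /∅/, coda /∅/ ok; σ2 onset /nl/ (2C), coda /∅/ ok → well-formed
[bisj] — violates constraint 2: syllable 1 coda /sj/ has 2 consonants (> 1) → ill-formed
Well-formed: [jo], [i.nlu] → 2.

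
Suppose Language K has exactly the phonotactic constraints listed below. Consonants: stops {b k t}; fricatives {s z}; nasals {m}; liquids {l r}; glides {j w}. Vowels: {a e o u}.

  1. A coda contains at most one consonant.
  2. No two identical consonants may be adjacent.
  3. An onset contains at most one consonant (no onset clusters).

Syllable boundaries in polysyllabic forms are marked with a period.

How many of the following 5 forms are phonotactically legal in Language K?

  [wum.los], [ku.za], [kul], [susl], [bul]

[wum.los] — σ1 onset /w/, coda /m/ ok; σ2 onset /l/, coda /s/ ok → phonotactically legal
[ku.za] — σ1 onset /k/, coda /∅/ ok; σ2 onset /z/, coda /∅/ ok → phonotactically legal
[kul] — σ1 onset /k/, coda /l/ ok → phonotactically legal
[susl] — violates constraint 1: syllable 1 coda /sl/ has 2 consonants (> 1) → phonotactically illegal
[bul] — σ1 onset /b/, coda /l/ ok → phonotactically legal
Phonotactically legal: [wum.los], [ku.za], [kul], [bul] → 4.

4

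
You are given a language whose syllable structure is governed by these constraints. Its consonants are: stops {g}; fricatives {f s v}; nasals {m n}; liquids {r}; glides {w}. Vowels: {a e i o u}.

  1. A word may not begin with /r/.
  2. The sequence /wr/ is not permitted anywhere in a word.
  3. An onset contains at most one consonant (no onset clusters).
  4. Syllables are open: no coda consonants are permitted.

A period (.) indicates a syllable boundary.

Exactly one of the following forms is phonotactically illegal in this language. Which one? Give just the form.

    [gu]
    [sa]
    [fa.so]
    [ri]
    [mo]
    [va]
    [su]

[ri]

[gu] — σ1 onset /g/, coda /∅/ ok → phonotactically legal
[sa] — σ1 onset /s/, coda /∅/ ok → phonotactically legal
[fa.so] — σ1 onset /f/, coda /∅/ ok; σ2 onset /s/, coda /∅/ ok → phonotactically legal
[ri] — violates constraint 1: word begins with /r/ → phonotactically illegal
[mo] — σ1 onset /m/, coda /∅/ ok → phonotactically legal
[va] — σ1 onset /v/, coda /∅/ ok → phonotactically legal
[su] — σ1 onset /s/, coda /∅/ ok → phonotactically legal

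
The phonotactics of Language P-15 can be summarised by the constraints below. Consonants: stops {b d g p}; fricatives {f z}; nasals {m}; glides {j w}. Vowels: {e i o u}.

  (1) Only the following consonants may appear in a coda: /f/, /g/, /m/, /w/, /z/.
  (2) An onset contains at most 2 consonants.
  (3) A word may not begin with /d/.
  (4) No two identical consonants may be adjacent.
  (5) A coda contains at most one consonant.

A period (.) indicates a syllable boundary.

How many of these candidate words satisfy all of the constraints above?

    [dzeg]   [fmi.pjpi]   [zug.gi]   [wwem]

0

[dzeg] — violates constraint 3: word begins with /d/ → ill-formed
[fmi.pjpi] — violates constraint 2: syllable 2 onset /pjp/ has 3 consonants (> 2) → ill-formed
[zug.gi] — violates constraint 4: adjacent identical consonants /gg/ → ill-formed
[wwem] — violates constraint 4: adjacent identical consonants /ww/ → ill-formed
No form is well-formed → 0.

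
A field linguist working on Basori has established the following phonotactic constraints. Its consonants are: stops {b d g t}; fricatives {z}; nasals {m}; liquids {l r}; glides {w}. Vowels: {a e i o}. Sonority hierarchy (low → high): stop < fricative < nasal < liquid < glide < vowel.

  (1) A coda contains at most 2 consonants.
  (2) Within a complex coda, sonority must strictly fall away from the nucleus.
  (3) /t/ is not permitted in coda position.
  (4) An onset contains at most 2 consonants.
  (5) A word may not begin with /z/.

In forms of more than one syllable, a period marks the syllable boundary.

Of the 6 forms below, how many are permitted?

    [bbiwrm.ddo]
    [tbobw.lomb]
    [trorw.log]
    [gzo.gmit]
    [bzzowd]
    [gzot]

[bbiwrm.ddo] — violates constraint 1: syllable 1 coda /wrm/ has 3 consonants (> 2) → not permitted
[tbobw.lomb] — violates constraint 2: syllable 1 coda /bw/: /b/ (stop, 1) → /w/ (glide, 5) does not fall → not permitted
[trorw.log] — violates constraint 2: syllable 1 coda /rw/: /r/ (liquid, 4) → /w/ (glide, 5) does not fall → not permitted
[gzo.gmit] — violates constraint 3: syllable 2 coda contains /t/ → not permitted
[bzzowd] — violates constraint 4: syllable 1 onset /bzz/ has 3 consonants (> 2) → not permitted
[gzot] — violates constraint 3: syllable 1 coda contains /t/ → not permitted
No form is permitted → 0.

0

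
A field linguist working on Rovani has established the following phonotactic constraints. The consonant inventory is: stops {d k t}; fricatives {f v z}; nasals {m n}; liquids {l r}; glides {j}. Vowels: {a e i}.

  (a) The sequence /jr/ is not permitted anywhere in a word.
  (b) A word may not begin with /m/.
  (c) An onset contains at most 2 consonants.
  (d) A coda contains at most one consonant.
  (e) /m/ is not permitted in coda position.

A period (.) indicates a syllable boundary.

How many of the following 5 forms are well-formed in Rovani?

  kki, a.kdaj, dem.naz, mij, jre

2

kki — σ1 onset /kk/ (2C), coda /∅/ ok → well-formed
a.kdaj — σ1 onset /∅/, coda /∅/ ok; σ2 onset /kd/ (2C), coda /j/ ok → well-formed
dem.naz — violates constraint (e): syllable 1 coda contains /m/ → ill-formed
mij — violates constraint (b): word begins with /m/ → ill-formed
jre — violates constraint (a): contains banned sequence /jr/ → ill-formed
Well-formed: kki, a.kdaj → 2.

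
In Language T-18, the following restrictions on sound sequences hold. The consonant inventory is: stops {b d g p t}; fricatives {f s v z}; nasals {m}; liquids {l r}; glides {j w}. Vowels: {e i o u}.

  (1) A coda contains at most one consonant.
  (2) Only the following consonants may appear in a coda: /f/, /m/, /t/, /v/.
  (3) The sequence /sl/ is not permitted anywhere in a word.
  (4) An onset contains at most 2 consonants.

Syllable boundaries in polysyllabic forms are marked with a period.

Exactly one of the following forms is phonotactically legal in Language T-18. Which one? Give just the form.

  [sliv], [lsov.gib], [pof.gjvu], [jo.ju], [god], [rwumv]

[sliv] — violates constraint 3: contains banned sequence /sl/ → phonotactically illegal
[lsov.gib] — violates constraint 2: syllable 2 coda contains /b/, which is not a licensed coda consonant → phonotactically illegal
[pof.gjvu] — violates constraint 4: syllable 2 onset /gjv/ has 3 consonants (> 2) → phonotactically illegal
[jo.ju] — σ1 onset /j/, coda /∅/ ok; σ2 onset /j/, coda /∅/ ok → phonotactically legal
[god] — violates constraint 2: syllable 1 coda contains /d/, which is not a licensed coda consonant → phonotactically illegal
[rwumv] — violates constraint 1: syllable 1 coda /mv/ has 2 consonants (> 1) → phonotactically illegal

[jo.ju]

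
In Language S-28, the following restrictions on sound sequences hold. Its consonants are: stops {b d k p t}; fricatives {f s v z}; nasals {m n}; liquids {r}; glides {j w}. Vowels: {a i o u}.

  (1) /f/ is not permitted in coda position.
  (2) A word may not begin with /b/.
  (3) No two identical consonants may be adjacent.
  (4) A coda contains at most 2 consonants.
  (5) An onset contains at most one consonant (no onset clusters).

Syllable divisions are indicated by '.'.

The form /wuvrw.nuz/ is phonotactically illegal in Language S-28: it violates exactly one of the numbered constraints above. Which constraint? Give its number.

/wuvrw.nuz/: syllable 1 coda /vrw/ has 3 consonants (> 2).
This is a violation of constraint 4: "A coda contains at most 2 consonants."
The remaining constraints (1, 2, 3, 5) are satisfied.

4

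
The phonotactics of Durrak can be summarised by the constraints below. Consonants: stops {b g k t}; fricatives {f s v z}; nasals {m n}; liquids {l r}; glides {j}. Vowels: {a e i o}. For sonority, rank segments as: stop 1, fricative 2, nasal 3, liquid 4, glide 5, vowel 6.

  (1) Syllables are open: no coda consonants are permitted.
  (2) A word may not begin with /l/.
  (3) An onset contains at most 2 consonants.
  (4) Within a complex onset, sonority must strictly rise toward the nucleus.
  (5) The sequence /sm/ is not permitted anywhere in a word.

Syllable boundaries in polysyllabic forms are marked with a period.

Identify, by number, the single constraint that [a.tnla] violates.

3

[a.tnla]: syllable 2 onset /tnl/ has 3 consonants (> 2).
This is a violation of constraint 3: "An onset contains at most 2 consonants."
The remaining constraints (1, 2, 4, 5) are satisfied.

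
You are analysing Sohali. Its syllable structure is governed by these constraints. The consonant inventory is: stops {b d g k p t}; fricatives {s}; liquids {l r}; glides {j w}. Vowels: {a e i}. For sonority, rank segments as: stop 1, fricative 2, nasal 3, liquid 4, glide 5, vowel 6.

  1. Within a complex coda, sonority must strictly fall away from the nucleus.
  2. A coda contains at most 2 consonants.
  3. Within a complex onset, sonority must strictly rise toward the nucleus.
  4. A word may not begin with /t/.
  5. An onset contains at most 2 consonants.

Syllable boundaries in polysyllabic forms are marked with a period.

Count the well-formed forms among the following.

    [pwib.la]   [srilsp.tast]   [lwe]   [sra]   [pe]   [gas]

[pwib.la] — σ1 onset /pw/ (1→5 rises), coda /b/ ok; σ2 onset /l/, coda /∅/ ok → well-formed
[srilsp.tast] — violates constraint 2: syllable 1 coda /lsp/ has 3 consonants (> 2) → ill-formed
[lwe] — σ1 onset /lw/ (4→5 rises), coda /∅/ ok → well-formed
[sra] — σ1 onset /sr/ (2→4 rises), coda /∅/ ok → well-formed
[pe] — σ1 onset /p/, coda /∅/ ok → well-formed
[gas] — σ1 onset /g/, coda /s/ ok → well-formed
Well-formed: [pwib.la], [lwe], [sra], [pe], [gas] → 5.

5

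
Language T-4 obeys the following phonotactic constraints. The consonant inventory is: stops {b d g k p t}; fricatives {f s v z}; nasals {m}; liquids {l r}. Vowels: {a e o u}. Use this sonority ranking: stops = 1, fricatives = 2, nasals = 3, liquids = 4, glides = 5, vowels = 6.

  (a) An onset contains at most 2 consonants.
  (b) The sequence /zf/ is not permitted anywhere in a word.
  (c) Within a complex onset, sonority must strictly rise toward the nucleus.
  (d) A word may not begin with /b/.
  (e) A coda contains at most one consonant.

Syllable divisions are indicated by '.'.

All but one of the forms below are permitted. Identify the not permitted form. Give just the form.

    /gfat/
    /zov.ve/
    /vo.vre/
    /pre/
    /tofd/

/gfat/ — σ1 onset /gf/ (1→2 rises), coda /t/ ok → permitted
/zov.ve/ — σ1 onset /z/, coda /v/ ok; σ2 onset /v/, coda /∅/ ok → permitted
/vo.vre/ — σ1 onset /v/, coda /∅/ ok; σ2 onset /vr/ (2→4 rises), coda /∅/ ok → permitted
/pre/ — σ1 onset /pr/ (1→4 rises), coda /∅/ ok → permitted
/tofd/ — violates constraint (e): syllable 1 coda /fd/ has 2 consonants (> 1) → not permitted

/tofd/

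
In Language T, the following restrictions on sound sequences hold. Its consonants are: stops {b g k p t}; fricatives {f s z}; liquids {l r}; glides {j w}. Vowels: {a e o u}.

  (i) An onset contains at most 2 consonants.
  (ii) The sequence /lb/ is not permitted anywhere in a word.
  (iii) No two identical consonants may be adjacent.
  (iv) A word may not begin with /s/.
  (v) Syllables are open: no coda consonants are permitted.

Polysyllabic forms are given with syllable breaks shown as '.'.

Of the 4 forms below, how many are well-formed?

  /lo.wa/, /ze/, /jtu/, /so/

3

/lo.wa/ — σ1 onset /l/, coda /∅/ ok; σ2 onset /w/, coda /∅/ ok → well-formed
/ze/ — σ1 onset /z/, coda /∅/ ok → well-formed
/jtu/ — σ1 onset /jt/ (2C), coda /∅/ ok → well-formed
/so/ — violates constraint (iv): word begins with /s/ → ill-formed
Well-formed: /lo.wa/, /ze/, /jtu/ → 3.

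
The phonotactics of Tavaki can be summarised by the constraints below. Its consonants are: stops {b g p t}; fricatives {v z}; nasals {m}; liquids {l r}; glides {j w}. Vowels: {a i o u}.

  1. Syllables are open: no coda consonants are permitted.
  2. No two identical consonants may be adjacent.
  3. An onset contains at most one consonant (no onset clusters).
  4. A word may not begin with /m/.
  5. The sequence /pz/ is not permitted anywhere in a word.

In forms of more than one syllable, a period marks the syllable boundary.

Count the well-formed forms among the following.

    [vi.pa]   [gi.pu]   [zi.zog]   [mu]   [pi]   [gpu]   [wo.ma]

[vi.pa] — σ1 onset /v/, coda /∅/ ok; σ2 onset /p/, coda /∅/ ok → well-formed
[gi.pu] — σ1 onset /g/, coda /∅/ ok; σ2 onset /p/, coda /∅/ ok → well-formed
[zi.zog] — violates constraint 1: syllable 2 coda /g/ has 1 consonant (> 0) → ill-formed
[mu] — violates constraint 4: word begins with /m/ → ill-formed
[pi] — σ1 onset /p/, coda /∅/ ok → well-formed
[gpu] — violates constraint 3: syllable 1 onset /gp/ has 2 consonants (> 1) → ill-formed
[wo.ma] — σ1 onset /w/, coda /∅/ ok; σ2 onset /m/, coda /∅/ ok → well-formed
Well-formed: [vi.pa], [gi.pu], [pi], [wo.ma] → 4.

4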